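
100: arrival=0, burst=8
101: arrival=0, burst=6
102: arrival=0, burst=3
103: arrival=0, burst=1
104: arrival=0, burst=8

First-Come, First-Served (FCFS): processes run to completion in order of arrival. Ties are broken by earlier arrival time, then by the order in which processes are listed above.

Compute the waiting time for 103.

17

Timeline: | 100 0-8 | 101 8-14 | 102 14-17 | 103 17-18 | 104 18-26 |
Completion: 100=8  101=14  102=17  103=18  104=26
Waiting(103) = turnaround − burst = 18 − 1 = 17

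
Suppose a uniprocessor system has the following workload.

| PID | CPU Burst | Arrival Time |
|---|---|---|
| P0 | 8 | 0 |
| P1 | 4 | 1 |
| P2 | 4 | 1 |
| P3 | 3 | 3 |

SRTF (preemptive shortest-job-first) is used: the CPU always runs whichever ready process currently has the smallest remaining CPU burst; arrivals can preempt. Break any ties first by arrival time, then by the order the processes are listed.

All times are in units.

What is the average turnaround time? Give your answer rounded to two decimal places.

9.75

Gantt: | P0 0-1 | P1 1-5 | P3 5-8 | P2 8-12 | P0 12-19 |
Completion: P0=19  P1=5  P2=12  P3=8
Turnaround (C−A): P0=19  P1=4  P2=11  P3=5
Turnaround times: P0=19, P1=4, P2=11, P3=5
Average turnaround = (19+4+11+5) / 4 = 39/4 = 9.75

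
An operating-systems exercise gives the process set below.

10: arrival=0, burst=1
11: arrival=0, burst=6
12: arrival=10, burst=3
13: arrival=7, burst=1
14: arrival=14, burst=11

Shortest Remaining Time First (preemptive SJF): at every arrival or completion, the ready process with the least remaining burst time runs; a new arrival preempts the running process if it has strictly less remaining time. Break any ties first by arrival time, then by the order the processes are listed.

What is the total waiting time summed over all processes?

1

Schedule: | 10 0-1 | 11 1-7 | 13 7-8 | idle 8-10 | 12 10-13 | idle 13-14 | 14 14-25 |
Completion: 10=1  11=7  12=13  13=8  14=25
Waiting = turnaround − burst: 10=0, 11=1, 12=0, 13=0, 14=0
Total waiting = 0 + 1 + 0 + 0 + 0 = 1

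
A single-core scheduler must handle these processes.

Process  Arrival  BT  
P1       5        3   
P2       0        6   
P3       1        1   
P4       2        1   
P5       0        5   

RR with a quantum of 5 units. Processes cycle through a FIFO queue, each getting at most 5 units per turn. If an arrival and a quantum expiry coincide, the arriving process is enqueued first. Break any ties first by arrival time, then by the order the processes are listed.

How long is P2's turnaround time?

16

Schedule: | P2 0-5 | P5 5-10 | P3 10-11 | P4 11-12 | P1 12-15 | P2 15-16 |
Completion: P1=15  P2=16  P3=11  P4=12  P5=10
Turnaround(P2) = completion − arrival = 16 − 0 = 16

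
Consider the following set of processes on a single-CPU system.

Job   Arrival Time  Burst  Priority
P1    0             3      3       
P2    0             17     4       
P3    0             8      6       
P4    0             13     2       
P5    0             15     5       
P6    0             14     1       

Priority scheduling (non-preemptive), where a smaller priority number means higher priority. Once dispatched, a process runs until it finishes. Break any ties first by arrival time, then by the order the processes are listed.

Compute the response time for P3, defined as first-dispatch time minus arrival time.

62

Timeline: | P6 0-14 | P4 14-27 | P1 27-30 | P2 30-47 | P5 47-62 | P3 62-70 |
Completion: P1=30  P2=47  P3=70  P4=27  P5=62  P6=14
Turnaround (C−A): P1=30  P2=47  P3=70  P4=27  P5=62  P6=14
Response(P3) = first start − arrival = 62 − 0 = 62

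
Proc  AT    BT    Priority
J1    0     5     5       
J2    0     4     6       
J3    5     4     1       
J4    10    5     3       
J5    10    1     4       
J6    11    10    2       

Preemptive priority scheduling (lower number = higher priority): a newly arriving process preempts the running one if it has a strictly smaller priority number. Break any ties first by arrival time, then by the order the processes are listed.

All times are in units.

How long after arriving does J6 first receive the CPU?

0

Gantt: | J1 0-5 | J3 5-9 | J2 9-10 | J4 10-11 | J6 11-21 | J4 21-25 | J5 25-26 | J2 26-29 |
Completion: J1=5  J2=29  J3=9  J4=25  J5=26  J6=21
Turnaround (C−A): J1=5  J2=29  J3=4  J4=15  J5=16  J6=10
Response(J6) = first start − arrival = 11 − 11 = 0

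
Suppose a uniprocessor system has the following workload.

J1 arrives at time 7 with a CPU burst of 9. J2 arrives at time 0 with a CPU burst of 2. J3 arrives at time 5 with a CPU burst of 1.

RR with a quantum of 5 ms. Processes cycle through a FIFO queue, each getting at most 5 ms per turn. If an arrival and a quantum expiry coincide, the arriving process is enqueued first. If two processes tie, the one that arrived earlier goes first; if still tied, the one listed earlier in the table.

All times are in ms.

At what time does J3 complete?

6

Gantt: | J2 0-2 | idle 2-5 | J3 5-6 | idle 6-7 | J1 7-16 |
Completion: J1=16  J2=2  J3=6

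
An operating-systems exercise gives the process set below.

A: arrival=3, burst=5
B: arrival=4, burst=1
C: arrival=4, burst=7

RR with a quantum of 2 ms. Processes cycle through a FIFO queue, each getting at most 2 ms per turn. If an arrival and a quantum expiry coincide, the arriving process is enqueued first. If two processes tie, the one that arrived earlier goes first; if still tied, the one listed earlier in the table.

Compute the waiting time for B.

1

Timeline: | idle 0-3 | A 3-5 | B 5-6 | C 6-8 | A 8-10 | C 10-12 | A 12-13 | C 13-16 |
Completion: A=13  B=6  C=16
Turnaround (C−A): A=10  B=2  C=12
Waiting(B) = turnaround − burst = 2 − 1 = 1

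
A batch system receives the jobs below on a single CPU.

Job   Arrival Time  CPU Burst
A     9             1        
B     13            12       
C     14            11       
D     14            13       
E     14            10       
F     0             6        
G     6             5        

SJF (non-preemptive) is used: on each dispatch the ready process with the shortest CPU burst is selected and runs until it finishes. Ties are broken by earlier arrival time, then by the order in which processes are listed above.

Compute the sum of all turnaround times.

Schedule: | F 0-6 | G 6-11 | A 11-12 | idle 12-13 | B 13-25 | E 25-35 | C 35-46 | D 46-59 |
Completion: A=12  B=25  C=46  D=59  E=35  F=6  G=11
Turnaround (C−A): A=3  B=12  C=32  D=45  E=21  F=6  G=5
Turnaround = completion − arrival: A=3, B=12, C=32, D=45, E=21, F=6, G=5
Total turnaround = 3 + 12 + 32 + 45 + 21 + 6 + 5 = 124

124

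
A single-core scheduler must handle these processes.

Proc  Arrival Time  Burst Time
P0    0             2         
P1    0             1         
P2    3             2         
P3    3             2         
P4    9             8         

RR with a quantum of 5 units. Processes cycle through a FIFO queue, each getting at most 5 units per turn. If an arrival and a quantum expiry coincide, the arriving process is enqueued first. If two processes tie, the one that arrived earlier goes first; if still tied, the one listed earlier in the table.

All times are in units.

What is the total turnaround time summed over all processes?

Gantt: | P0 0-2 | P1 2-3 | P2 3-5 | P3 5-7 | idle 7-9 | P4 9-17 |
Completion: P0=2  P1=3  P2=5  P3=7  P4=17
Turnaround (C−A): P0=2  P1=3  P2=2  P3=4  P4=8
Turnaround = completion − arrival: P0=2, P1=3, P2=2, P3=4, P4=8
Total turnaround = 2 + 3 + 2 + 4 + 8 = 19

19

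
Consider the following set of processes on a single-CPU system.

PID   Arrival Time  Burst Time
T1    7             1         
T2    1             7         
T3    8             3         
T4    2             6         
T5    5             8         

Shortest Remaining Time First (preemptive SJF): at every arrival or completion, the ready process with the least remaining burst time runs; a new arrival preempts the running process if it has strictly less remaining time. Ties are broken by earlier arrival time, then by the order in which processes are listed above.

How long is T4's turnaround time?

16

Gantt: | idle 0-1 | T2 1-8 | T1 8-9 | T3 9-12 | T4 12-18 | T5 18-26 |
Completion: T1=9  T2=8  T3=12  T4=18  T5=26
Turnaround (C−A): T1=2  T2=7  T3=4  T4=16  T5=21
Turnaround(T4) = completion − arrival = 18 − 2 = 16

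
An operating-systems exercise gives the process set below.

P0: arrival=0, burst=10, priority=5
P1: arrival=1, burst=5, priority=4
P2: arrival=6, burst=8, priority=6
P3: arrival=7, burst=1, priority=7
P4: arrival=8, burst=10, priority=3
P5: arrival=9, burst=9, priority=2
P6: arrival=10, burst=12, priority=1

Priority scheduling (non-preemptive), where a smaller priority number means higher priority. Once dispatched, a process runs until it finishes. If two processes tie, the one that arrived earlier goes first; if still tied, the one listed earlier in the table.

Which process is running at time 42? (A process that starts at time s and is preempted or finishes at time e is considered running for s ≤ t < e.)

Gantt: | P0 0-10 | P6 10-22 | P5 22-31 | P4 31-41 | P1 41-46 | P2 46-54 | P3 54-55 |
Completion: P0=10  P1=46  P2=54  P3=55  P4=41  P5=31  P6=22
Turnaround (C−A): P0=10  P1=45  P2=48  P3=48  P4=33  P5=22  P6=12

P1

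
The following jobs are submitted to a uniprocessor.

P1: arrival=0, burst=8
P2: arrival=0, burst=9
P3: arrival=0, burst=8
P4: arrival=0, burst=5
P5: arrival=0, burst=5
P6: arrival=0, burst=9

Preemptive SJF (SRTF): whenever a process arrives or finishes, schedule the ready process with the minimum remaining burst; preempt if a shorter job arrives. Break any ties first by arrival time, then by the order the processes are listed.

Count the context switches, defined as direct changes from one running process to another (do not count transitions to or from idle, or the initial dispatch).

Schedule: | P4 0-5 | P5 5-10 | P1 10-18 | P3 18-26 | P2 26-35 | P6 35-44 |
Completion: P1=18  P2=35  P3=26  P4=5  P5=10  P6=44
Turnaround (C−A): P1=18  P2=35  P3=26  P4=5  P5=10  P6=44

5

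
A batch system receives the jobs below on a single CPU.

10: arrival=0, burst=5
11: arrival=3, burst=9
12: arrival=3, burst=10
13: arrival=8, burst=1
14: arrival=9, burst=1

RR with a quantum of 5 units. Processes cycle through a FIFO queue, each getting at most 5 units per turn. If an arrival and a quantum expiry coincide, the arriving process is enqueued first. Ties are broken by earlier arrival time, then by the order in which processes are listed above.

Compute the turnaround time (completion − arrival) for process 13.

8

Timeline: | 10 0-5 | 11 5-10 | 12 10-15 | 13 15-16 | 14 16-17 | 11 17-21 | 12 21-26 |
Completion: 10=5  11=21  12=26  13=16  14=17
Turnaround(13) = completion − arrival = 16 − 8 = 8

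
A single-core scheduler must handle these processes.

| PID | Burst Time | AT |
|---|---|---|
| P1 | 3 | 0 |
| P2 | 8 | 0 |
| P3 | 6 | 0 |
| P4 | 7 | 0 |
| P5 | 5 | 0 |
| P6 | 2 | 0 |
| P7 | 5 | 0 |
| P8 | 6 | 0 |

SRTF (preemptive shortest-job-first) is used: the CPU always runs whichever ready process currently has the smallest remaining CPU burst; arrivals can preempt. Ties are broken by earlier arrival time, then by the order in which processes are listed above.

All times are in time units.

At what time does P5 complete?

Timeline: | P6 0-2 | P1 2-5 | P5 5-10 | P7 10-15 | P3 15-21 | P8 21-27 | P4 27-34 | P2 34-42 |
Completion: P1=5  P2=42  P3=21  P4=34  P5=10  P6=2  P7=15  P8=27

10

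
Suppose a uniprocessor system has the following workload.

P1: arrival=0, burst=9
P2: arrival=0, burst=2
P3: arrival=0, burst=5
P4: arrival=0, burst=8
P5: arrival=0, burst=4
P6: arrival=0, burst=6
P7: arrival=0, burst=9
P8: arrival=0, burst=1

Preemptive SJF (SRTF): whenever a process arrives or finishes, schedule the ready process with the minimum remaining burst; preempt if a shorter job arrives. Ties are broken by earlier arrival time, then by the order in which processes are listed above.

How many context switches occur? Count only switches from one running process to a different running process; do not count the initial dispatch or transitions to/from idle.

Timeline: | P8 0-1 | P2 1-3 | P5 3-7 | P3 7-12 | P6 12-18 | P4 18-26 | P1 26-35 | P7 35-44 |
Completion: P1=35  P2=3  P3=12  P4=26  P5=7  P6=18  P7=44  P8=1
Turnaround (C−A): P1=35  P2=3  P3=12  P4=26  P5=7  P6=18  P7=44  P8=1

7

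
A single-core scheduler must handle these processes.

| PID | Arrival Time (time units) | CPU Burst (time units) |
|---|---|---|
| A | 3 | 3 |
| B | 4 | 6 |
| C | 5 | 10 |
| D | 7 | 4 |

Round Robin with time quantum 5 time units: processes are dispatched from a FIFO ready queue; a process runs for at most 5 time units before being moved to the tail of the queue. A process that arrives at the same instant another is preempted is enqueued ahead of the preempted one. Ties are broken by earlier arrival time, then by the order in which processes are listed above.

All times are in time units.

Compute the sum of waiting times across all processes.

31

Gantt: | idle 0-3 | A 3-6 | B 6-11 | C 11-16 | D 16-20 | B 20-21 | C 21-26 |
Completion: A=6  B=21  C=26  D=20
Waiting = turnaround − burst: A=0, B=11, C=11, D=9
Total waiting = 0 + 11 + 11 + 9 = 31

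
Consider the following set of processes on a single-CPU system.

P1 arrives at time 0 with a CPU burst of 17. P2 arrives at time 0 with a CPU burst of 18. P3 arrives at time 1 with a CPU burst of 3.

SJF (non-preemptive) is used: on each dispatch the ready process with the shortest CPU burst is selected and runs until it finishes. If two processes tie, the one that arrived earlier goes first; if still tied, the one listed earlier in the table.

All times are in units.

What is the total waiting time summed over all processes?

36

Timeline: | P1 0-17 | P3 17-20 | P2 20-38 |
Completion: P1=17  P2=38  P3=20
Turnaround (C−A): P1=17  P2=38  P3=19
Waiting = turnaround − burst: P1=0, P2=20, P3=16
Total waiting = 0 + 20 + 16 = 36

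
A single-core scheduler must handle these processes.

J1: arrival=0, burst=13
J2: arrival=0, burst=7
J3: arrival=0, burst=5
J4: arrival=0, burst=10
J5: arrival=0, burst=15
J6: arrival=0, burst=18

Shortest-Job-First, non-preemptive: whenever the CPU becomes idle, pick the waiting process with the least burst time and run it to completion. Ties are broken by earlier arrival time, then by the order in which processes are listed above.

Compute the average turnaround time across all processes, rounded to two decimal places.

32.00

Gantt: | J3 0-5 | J2 5-12 | J4 12-22 | J1 22-35 | J5 35-50 | J6 50-68 |
Completion: J1=35  J2=12  J3=5  J4=22  J5=50  J6=68
Turnaround times: J1=35, J2=12, J3=5, J4=22, J5=50, J6=68
Average turnaround = (35+12+5+22+50+68) / 6 = 192/6 = 32.00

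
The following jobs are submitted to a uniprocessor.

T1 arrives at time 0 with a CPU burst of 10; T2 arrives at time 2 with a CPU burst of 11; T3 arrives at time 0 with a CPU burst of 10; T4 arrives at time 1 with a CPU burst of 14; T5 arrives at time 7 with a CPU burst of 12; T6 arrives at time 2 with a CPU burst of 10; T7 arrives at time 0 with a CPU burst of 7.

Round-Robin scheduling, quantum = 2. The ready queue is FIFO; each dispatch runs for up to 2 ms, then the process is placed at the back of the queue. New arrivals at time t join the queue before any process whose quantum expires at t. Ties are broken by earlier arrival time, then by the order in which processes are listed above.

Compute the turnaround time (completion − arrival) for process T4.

73

Schedule: | T1 0-2 | T3 2-4 | T7 4-6 | T4 6-8 | T2 8-10 | T6 10-12 | T1 12-14 | T3 14-16 | T7 16-18 | T5 18-20 | T4 20-22 | T2 22-24 | T6 24-26 | T1 26-28 | T3 28-30 | T7 30-32 | T5 32-34 | T4 34-36 | T2 36-38 | T6 38-40 | T1 40-42 | T3 42-44 | T7 44-45 | T5 45-47 | T4 47-49 | T2 49-51 | T6 51-53 | T1 53-55 | T3 55-57 | T5 57-59 | T4 59-61 | T2 61-63 | T6 63-65 | T5 65-67 | T4 67-69 | T2 69-70 | T5 70-72 | T4 72-74 |
Completion: T1=55  T2=70  T3=57  T4=74  T5=72  T6=65  T7=45
Turnaround (C−A): T1=55  T2=68  T3=57  T4=73  T5=65  T6=63  T7=45
Turnaround(T4) = completion − arrival = 74 − 1 = 73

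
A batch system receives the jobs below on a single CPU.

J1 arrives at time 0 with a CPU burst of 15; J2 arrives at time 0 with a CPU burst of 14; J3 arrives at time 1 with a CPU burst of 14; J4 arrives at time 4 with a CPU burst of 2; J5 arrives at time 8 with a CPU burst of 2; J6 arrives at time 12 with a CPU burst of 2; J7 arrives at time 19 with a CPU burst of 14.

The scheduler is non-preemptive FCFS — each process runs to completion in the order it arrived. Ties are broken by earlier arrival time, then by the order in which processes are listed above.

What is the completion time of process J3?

43

Gantt: | J1 0-15 | J2 15-29 | J3 29-43 | J4 43-45 | J5 45-47 | J6 47-49 | J7 49-63 |
Completion: J1=15  J2=29  J3=43  J4=45  J5=47  J6=49  J7=63
Turnaround (C−A): J1=15  J2=29  J3=42  J4=41  J5=39  J6=37  J7=44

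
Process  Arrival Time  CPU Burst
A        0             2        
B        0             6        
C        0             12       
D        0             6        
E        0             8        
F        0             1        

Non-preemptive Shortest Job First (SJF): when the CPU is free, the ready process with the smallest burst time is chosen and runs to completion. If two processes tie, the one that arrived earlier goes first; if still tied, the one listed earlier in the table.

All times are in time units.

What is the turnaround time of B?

Schedule: | F 0-1 | A 1-3 | B 3-9 | D 9-15 | E 15-23 | C 23-35 |
Completion: A=3  B=9  C=35  D=15  E=23  F=1
Turnaround(B) = completion − arrival = 9 − 0 = 9

9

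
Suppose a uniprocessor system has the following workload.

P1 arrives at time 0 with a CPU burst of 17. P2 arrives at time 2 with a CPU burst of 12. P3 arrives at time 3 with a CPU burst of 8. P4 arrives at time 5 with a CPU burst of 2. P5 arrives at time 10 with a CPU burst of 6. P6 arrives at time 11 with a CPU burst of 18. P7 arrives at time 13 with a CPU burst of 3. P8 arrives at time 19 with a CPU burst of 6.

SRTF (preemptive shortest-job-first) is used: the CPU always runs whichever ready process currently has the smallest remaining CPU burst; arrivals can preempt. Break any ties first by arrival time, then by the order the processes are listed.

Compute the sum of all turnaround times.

188

Schedule: | P1 0-2 | P2 2-3 | P3 3-5 | P4 5-7 | P3 7-13 | P7 13-16 | P5 16-22 | P8 22-28 | P2 28-39 | P1 39-54 | P6 54-72 |
Completion: P1=54  P2=39  P3=13  P4=7  P5=22  P6=72  P7=16  P8=28
Turnaround (C−A): P1=54  P2=37  P3=10  P4=2  P5=12  P6=61  P7=3  P8=9
Turnaround = completion − arrival: P1=54, P2=37, P3=10, P4=2, P5=12, P6=61, P7=3, P8=9
Total turnaround = 54 + 37 + 10 + 2 + 12 + 61 + 3 + 9 = 188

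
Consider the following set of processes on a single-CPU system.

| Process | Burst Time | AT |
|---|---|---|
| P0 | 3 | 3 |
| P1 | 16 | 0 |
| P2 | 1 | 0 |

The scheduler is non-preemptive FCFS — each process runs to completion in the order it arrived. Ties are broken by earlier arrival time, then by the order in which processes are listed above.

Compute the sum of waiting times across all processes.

30

Schedule: | P1 0-16 | P2 16-17 | P0 17-20 |
Completion: P0=20  P1=16  P2=17
Waiting = turnaround − burst: P0=14, P1=0, P2=16
Total waiting = 14 + 0 + 16 = 30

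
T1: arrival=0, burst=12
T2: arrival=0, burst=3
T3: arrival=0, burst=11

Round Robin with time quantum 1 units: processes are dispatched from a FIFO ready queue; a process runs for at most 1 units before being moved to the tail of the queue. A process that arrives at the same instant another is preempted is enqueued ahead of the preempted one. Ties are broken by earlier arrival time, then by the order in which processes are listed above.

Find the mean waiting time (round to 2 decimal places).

Gantt: | T1 0-1 | T2 1-2 | T3 2-3 | T1 3-4 | T2 4-5 | T3 5-6 | T1 6-7 | T2 7-8 | T3 8-9 | T1 9-10 | T3 10-11 | T1 11-12 | T3 12-13 | T1 13-14 | T3 14-15 | T1 15-16 | T3 16-17 | T1 17-18 | T3 18-19 | T1 19-20 | T3 20-21 | T1 21-22 | T3 22-23 | T1 23-24 | T3 24-25 | T1 25-26 |
Completion: T1=26  T2=8  T3=25
Waiting times: T1=14, T2=5, T3=14
Average waiting = (14+5+14) / 3 = 33/3 = 11.00

11.00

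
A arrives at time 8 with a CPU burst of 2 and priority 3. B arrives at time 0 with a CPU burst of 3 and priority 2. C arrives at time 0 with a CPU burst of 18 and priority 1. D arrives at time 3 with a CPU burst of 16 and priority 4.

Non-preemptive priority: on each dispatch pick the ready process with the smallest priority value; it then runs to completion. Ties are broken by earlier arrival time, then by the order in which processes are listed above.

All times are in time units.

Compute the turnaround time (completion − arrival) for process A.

Timeline: | C 0-18 | B 18-21 | A 21-23 | D 23-39 |
Completion: A=23  B=21  C=18  D=39
Turnaround(A) = completion − arrival = 23 − 8 = 15

15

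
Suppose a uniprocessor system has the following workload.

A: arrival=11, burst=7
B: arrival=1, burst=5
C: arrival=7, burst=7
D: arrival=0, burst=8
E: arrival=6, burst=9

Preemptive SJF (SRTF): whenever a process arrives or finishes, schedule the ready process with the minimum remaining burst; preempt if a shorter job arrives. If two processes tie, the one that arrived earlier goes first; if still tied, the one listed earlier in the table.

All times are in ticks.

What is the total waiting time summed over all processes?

Schedule: | D 0-1 | B 1-6 | D 6-13 | C 13-20 | A 20-27 | E 27-36 |
Completion: A=27  B=6  C=20  D=13  E=36
Turnaround (C−A): A=16  B=5  C=13  D=13  E=30
Waiting = turnaround − burst: A=9, B=0, C=6, D=5, E=21
Total waiting = 9 + 0 + 6 + 5 + 21 = 41

41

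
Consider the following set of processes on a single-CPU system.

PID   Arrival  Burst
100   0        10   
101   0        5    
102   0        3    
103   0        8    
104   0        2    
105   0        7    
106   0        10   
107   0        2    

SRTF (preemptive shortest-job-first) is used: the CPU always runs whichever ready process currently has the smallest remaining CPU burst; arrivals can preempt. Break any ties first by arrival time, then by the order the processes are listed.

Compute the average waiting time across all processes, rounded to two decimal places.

13.50

Schedule: | 104 0-2 | 107 2-4 | 102 4-7 | 101 7-12 | 105 12-19 | 103 19-27 | 100 27-37 | 106 37-47 |
Completion: 100=37  101=12  102=7  103=27  104=2  105=19  106=47  107=4
Turnaround (C−A): 100=37  101=12  102=7  103=27  104=2  105=19  106=47  107=4
Waiting times: 100=27, 101=7, 102=4, 103=19, 104=0, 105=12, 106=37, 107=2
Average waiting = (27+7+4+19+0+12+37+2) / 8 = 108/8 = 13.50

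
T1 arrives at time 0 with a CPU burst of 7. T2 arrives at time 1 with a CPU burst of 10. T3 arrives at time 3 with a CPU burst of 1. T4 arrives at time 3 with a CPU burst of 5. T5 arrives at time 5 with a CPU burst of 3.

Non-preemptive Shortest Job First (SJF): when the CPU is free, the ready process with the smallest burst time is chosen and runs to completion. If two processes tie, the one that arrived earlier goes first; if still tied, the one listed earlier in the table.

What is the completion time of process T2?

Gantt: | T1 0-7 | T3 7-8 | T5 8-11 | T4 11-16 | T2 16-26 |
Completion: T1=7  T2=26  T3=8  T4=16  T5=11
Turnaround (C−A): T1=7  T2=25  T3=5  T4=13  T5=6

26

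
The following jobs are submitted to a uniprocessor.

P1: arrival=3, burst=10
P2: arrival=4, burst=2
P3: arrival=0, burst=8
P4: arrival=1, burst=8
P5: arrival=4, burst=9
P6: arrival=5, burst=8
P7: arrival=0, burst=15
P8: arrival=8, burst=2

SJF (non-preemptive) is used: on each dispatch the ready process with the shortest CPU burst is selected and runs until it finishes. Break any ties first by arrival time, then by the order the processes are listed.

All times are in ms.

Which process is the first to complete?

P3

Schedule: | P3 0-8 | P2 8-10 | P8 10-12 | P4 12-20 | P6 20-28 | P5 28-37 | P1 37-47 | P7 47-62 |
Completion: P1=47  P2=10  P3=8  P4=20  P5=37  P6=28  P7=62  P8=12
Finish order: P3 → P2 → P8 → P4 → P6 → P5 → P1 → P7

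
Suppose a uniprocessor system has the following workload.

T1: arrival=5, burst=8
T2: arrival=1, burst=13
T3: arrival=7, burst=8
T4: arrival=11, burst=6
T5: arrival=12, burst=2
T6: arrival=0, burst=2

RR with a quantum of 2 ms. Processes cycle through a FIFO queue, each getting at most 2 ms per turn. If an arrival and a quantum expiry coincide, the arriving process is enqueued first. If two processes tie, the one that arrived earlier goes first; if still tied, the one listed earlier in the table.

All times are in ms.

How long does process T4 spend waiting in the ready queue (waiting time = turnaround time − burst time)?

Gantt: | T6 0-2 | T2 2-6 | T1 6-8 | T2 8-10 | T3 10-12 | T1 12-14 | T2 14-16 | T4 16-18 | T5 18-20 | T3 20-22 | T1 22-24 | T2 24-26 | T4 26-28 | T3 28-30 | T1 30-32 | T2 32-34 | T4 34-36 | T3 36-38 | T2 38-39 |
Completion: T1=32  T2=39  T3=38  T4=36  T5=20  T6=2
Turnaround (C−A): T1=27  T2=38  T3=31  T4=25  T5=8  T6=2
Waiting(T4) = turnaround − burst = 25 − 6 = 19

19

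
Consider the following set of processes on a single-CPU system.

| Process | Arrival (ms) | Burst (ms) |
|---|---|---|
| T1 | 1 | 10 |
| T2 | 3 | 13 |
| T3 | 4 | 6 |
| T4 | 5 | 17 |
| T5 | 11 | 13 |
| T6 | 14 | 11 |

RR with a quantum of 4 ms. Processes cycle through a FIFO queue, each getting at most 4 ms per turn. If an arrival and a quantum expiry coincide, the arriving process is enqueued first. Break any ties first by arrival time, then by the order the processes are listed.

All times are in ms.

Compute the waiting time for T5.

46

Gantt: | idle 0-1 | T1 1-5 | T2 5-9 | T3 9-13 | T4 13-17 | T1 17-21 | T2 21-25 | T5 25-29 | T3 29-31 | T6 31-35 | T4 35-39 | T1 39-41 | T2 41-45 | T5 45-49 | T6 49-53 | T4 53-57 | T2 57-58 | T5 58-62 | T6 62-65 | T4 65-69 | T5 69-70 | T4 70-71 |
Completion: T1=41  T2=58  T3=31  T4=71  T5=70  T6=65
Turnaround (C−A): T1=40  T2=55  T3=27  T4=66  T5=59  T6=51
Waiting(T5) = turnaround − burst = 59 − 13 = 46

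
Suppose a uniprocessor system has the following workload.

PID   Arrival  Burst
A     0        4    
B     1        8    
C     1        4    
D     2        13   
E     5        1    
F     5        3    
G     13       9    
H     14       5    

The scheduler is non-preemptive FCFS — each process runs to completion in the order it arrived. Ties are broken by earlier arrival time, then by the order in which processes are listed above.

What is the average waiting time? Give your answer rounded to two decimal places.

Schedule: | A 0-4 | B 4-12 | C 12-16 | D 16-29 | E 29-30 | F 30-33 | G 33-42 | H 42-47 |
Completion: A=4  B=12  C=16  D=29  E=30  F=33  G=42  H=47
Turnaround (C−A): A=4  B=11  C=15  D=27  E=25  F=28  G=29  H=33
Waiting times: A=0, B=3, C=11, D=14, E=24, F=25, G=20, H=28
Average waiting = (0+3+11+14+24+25+20+28) / 8 = 125/8 = 15.63

15.63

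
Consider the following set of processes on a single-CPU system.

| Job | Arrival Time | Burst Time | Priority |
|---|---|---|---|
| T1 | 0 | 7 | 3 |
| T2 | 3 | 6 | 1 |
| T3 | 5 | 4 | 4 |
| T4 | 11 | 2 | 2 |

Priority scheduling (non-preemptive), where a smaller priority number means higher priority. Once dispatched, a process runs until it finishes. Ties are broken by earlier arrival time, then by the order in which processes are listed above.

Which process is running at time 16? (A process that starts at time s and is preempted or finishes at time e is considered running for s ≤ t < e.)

Gantt: | T1 0-7 | T2 7-13 | T4 13-15 | T3 15-19 |
Completion: T1=7  T2=13  T3=19  T4=15
Turnaround (C−A): T1=7  T2=10  T3=14  T4=4

T3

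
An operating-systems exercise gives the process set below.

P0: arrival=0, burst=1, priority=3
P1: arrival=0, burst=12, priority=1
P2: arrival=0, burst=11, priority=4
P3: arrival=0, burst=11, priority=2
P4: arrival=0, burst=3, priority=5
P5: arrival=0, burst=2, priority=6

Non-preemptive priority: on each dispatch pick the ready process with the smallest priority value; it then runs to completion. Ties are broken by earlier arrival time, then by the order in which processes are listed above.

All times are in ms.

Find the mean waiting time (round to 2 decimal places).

22.00

Timeline: | P1 0-12 | P3 12-23 | P0 23-24 | P2 24-35 | P4 35-38 | P5 38-40 |
Completion: P0=24  P1=12  P2=35  P3=23  P4=38  P5=40
Turnaround (C−A): P0=24  P1=12  P2=35  P3=23  P4=38  P5=40
Waiting times: P0=23, P1=0, P2=24, P3=12, P4=35, P5=38
Average waiting = (23+0+24+12+35+38) / 6 = 132/6 = 22.00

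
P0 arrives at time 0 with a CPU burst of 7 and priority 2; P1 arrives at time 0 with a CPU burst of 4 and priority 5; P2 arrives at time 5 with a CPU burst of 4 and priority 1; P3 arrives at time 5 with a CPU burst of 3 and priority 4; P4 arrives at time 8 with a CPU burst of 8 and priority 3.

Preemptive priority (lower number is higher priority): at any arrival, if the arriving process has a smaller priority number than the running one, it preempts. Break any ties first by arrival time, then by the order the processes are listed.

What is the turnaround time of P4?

Timeline: | P0 0-5 | P2 5-9 | P0 9-11 | P4 11-19 | P3 19-22 | P1 22-26 |
Completion: P0=11  P1=26  P2=9  P3=22  P4=19
Turnaround (C−A): P0=11  P1=26  P2=4  P3=17  P4=11
Turnaround(P4) = completion − arrival = 19 − 8 = 11

11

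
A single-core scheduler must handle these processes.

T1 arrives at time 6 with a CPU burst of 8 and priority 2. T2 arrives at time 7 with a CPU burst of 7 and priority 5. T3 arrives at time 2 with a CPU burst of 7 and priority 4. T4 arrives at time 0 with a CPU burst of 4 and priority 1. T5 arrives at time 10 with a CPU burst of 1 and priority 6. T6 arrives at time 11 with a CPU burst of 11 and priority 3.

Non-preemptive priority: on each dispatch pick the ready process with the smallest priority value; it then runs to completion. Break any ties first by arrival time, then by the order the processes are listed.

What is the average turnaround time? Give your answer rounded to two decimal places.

17.17

Schedule: | T4 0-4 | T3 4-11 | T1 11-19 | T6 19-30 | T2 30-37 | T5 37-38 |
Completion: T1=19  T2=37  T3=11  T4=4  T5=38  T6=30
Turnaround (C−A): T1=13  T2=30  T3=9  T4=4  T5=28  T6=19
Turnaround times: T1=13, T2=30, T3=9, T4=4, T5=28, T6=19
Average turnaround = (13+30+9+4+28+19) / 6 = 103/6 = 17.17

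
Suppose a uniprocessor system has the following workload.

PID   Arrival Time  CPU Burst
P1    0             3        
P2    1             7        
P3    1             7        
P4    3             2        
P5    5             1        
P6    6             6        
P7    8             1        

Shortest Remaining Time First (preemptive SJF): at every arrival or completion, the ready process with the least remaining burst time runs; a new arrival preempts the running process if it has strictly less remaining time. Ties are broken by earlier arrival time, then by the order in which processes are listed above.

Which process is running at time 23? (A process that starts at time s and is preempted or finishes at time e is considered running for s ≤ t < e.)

Gantt: | P1 0-3 | P4 3-5 | P5 5-6 | P6 6-8 | P7 8-9 | P6 9-13 | P2 13-20 | P3 20-27 |
Completion: P1=3  P2=20  P3=27  P4=5  P5=6  P6=13  P7=9

P3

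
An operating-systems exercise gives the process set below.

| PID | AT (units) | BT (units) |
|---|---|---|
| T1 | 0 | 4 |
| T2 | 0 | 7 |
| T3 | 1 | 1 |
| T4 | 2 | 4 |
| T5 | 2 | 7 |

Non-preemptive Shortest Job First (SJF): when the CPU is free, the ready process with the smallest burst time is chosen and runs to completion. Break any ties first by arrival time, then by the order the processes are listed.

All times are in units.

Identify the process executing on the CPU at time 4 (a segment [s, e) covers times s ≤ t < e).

Gantt: | T1 0-4 | T3 4-5 | T4 5-9 | T2 9-16 | T5 16-23 |
Completion: T1=4  T2=16  T3=5  T4=9  T5=23
Turnaround (C−A): T1=4  T2=16  T3=4  T4=7  T5=21

T3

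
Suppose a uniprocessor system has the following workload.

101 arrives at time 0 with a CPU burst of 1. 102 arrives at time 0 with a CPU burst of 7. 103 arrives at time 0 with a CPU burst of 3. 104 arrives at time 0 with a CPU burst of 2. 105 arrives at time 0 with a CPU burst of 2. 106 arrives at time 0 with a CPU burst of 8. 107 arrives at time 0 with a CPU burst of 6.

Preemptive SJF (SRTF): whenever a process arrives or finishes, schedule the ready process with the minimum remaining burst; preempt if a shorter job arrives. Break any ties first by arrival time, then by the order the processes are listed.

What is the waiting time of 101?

Timeline: | 101 0-1 | 104 1-3 | 105 3-5 | 103 5-8 | 107 8-14 | 102 14-21 | 106 21-29 |
Completion: 101=1  102=21  103=8  104=3  105=5  106=29  107=14
Turnaround (C−A): 101=1  102=21  103=8  104=3  105=5  106=29  107=14
Waiting(101) = turnaround − burst = 1 − 1 = 0

0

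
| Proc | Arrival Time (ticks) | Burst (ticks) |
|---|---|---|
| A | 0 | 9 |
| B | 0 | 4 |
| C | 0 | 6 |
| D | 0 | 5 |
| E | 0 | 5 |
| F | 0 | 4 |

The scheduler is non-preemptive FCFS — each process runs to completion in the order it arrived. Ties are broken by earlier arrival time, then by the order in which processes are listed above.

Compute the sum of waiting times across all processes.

Gantt: | A 0-9 | B 9-13 | C 13-19 | D 19-24 | E 24-29 | F 29-33 |
Completion: A=9  B=13  C=19  D=24  E=29  F=33
Turnaround (C−A): A=9  B=13  C=19  D=24  E=29  F=33
Waiting = turnaround − burst: A=0, B=9, C=13, D=19, E=24, F=29
Total waiting = 0 + 9 + 13 + 19 + 24 + 29 = 94

94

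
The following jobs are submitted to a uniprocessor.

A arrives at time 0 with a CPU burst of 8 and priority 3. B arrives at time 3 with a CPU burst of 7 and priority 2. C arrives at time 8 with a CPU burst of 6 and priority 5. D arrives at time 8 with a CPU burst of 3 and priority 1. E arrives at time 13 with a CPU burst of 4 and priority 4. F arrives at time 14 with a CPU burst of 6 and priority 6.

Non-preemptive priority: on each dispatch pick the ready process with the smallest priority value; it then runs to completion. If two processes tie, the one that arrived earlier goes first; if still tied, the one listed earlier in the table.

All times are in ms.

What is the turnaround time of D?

3

Schedule: | A 0-8 | D 8-11 | B 11-18 | E 18-22 | C 22-28 | F 28-34 |
Completion: A=8  B=18  C=28  D=11  E=22  F=34
Turnaround(D) = completion − arrival = 11 − 8 = 3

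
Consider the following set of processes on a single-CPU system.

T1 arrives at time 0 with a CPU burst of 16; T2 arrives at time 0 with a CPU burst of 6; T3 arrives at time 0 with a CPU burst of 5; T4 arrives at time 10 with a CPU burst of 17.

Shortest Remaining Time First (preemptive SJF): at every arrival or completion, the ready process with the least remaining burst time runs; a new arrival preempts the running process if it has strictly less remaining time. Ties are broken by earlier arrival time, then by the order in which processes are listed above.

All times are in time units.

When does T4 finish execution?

44

Schedule: | T3 0-5 | T2 5-11 | T1 11-27 | T4 27-44 |
Completion: T1=27  T2=11  T3=5  T4=44
Turnaround (C−A): T1=27  T2=11  T3=5  T4=34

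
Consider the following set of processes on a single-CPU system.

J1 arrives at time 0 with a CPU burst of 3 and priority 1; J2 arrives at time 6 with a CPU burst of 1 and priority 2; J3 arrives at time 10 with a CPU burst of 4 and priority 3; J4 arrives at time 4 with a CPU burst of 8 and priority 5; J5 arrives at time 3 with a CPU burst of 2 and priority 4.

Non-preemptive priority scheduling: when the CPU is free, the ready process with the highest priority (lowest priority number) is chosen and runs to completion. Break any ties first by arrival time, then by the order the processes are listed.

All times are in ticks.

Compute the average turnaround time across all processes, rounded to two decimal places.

6.00

Gantt: | J1 0-3 | J5 3-5 | J4 5-13 | J2 13-14 | J3 14-18 |
Completion: J1=3  J2=14  J3=18  J4=13  J5=5
Turnaround times: J1=3, J2=8, J3=8, J4=9, J5=2
Average turnaround = (3+8+8+9+2) / 5 = 30/5 = 6.00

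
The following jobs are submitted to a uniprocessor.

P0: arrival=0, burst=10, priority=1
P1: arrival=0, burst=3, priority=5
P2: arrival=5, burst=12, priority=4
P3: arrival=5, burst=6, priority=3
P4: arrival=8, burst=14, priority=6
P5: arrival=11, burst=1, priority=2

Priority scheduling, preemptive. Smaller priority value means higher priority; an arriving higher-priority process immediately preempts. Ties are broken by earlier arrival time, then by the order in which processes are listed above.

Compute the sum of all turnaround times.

117

Timeline: | P0 0-10 | P3 10-11 | P5 11-12 | P3 12-17 | P2 17-29 | P1 29-32 | P4 32-46 |
Completion: P0=10  P1=32  P2=29  P3=17  P4=46  P5=12
Turnaround (C−A): P0=10  P1=32  P2=24  P3=12  P4=38  P5=1
Turnaround = completion − arrival: P0=10, P1=32, P2=24, P3=12, P4=38, P5=1
Total turnaround = 10 + 32 + 24 + 12 + 38 + 1 = 117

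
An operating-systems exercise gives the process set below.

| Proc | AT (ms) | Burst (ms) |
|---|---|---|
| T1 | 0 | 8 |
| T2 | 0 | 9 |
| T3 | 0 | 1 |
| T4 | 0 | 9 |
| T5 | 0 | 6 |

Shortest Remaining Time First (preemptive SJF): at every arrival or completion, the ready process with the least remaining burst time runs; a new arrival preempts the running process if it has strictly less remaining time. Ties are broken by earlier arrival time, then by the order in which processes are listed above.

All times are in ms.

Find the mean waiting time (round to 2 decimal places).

9.40

Timeline: | T3 0-1 | T5 1-7 | T1 7-15 | T2 15-24 | T4 24-33 |
Completion: T1=15  T2=24  T3=1  T4=33  T5=7
Turnaround (C−A): T1=15  T2=24  T3=1  T4=33  T5=7
Waiting times: T1=7, T2=15, T3=0, T4=24, T5=1
Average waiting = (7+15+0+24+1) / 5 = 47/5 = 9.40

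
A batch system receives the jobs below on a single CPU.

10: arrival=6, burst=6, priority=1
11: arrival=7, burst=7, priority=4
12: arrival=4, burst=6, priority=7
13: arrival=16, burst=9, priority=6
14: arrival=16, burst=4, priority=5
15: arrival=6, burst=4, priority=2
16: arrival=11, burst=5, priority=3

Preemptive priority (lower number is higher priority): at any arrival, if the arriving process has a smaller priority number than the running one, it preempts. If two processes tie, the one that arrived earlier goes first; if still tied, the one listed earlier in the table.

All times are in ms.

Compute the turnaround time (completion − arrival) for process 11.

Schedule: | idle 0-4 | 12 4-6 | 10 6-12 | 15 12-16 | 16 16-21 | 11 21-28 | 14 28-32 | 13 32-41 | 12 41-45 |
Completion: 10=12  11=28  12=45  13=41  14=32  15=16  16=21
Turnaround (C−A): 10=6  11=21  12=41  13=25  14=16  15=10  16=10
Turnaround(11) = completion − arrival = 28 − 7 = 21

21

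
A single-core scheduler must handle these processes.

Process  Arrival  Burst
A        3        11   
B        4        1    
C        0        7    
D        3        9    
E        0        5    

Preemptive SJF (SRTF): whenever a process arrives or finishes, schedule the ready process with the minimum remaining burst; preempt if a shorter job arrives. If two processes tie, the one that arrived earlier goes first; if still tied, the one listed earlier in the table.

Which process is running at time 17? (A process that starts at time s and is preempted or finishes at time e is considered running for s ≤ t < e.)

D

Schedule: | E 0-5 | B 5-6 | C 6-13 | D 13-22 | A 22-33 |
Completion: A=33  B=6  C=13  D=22  E=5
Turnaround (C−A): A=30  B=2  C=13  D=19  E=5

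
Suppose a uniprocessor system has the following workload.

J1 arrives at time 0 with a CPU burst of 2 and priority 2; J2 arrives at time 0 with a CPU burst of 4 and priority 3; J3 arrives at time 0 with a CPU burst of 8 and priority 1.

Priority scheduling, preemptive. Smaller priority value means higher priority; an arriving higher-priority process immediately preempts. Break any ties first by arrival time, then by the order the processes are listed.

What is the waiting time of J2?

10

Schedule: | J3 0-8 | J1 8-10 | J2 10-14 |
Completion: J1=10  J2=14  J3=8
Waiting(J2) = turnaround − burst = 14 − 4 = 10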